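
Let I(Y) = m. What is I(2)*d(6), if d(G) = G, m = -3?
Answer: -18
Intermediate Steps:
I(Y) = -3
I(2)*d(6) = -3*6 = -18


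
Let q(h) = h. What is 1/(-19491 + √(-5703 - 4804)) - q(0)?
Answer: -19491/379909588 - I*√10507/379909588 ≈ -5.1304e-5 - 2.6981e-7*I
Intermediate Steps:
1/(-19491 + √(-5703 - 4804)) - q(0) = 1/(-19491 + √(-5703 - 4804)) - 1*0 = 1/(-19491 + √(-10507)) + 0 = 1/(-19491 + I*√10507) + 0 = 1/(-19491 + I*√10507)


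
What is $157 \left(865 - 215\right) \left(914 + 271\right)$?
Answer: $120929250$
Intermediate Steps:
$157 \left(865 - 215\right) \left(914 + 271\right) = 157 \cdot 650 \cdot 1185 = 157 \cdot 770250 = 120929250$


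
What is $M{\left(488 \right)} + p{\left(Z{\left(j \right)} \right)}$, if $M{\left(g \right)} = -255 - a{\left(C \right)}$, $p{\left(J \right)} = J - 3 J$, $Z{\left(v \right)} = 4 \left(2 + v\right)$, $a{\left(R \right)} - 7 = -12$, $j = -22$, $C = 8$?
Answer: $-90$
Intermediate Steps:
$a{\left(R \right)} = -5$ ($a{\left(R \right)} = 7 - 12 = -5$)
$Z{\left(v \right)} = 8 + 4 v$
$p{\left(J \right)} = - 2 J$
$M{\left(g \right)} = -250$ ($M{\left(g \right)} = -255 - -5 = -255 + 5 = -250$)
$M{\left(488 \right)} + p{\left(Z{\left(j \right)} \right)} = -250 - 2 \left(8 + 4 \left(-22\right)\right) = -250 - 2 \left(8 - 88\right) = -250 - -160 = -250 + 160 = -90$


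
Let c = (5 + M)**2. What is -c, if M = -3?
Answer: -4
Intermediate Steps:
c = 4 (c = (5 - 3)**2 = 2**2 = 4)
-c = -1*4 = -4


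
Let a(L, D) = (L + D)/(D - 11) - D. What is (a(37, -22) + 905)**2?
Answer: 103876864/121 ≈ 8.5849e+5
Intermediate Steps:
a(L, D) = -D + (D + L)/(-11 + D) (a(L, D) = (D + L)/(-11 + D) - D = -D + (D + L)/(-11 + D))
(a(37, -22) + 905)**2 = ((37 - 1*(-22)**2 + 12*(-22))/(-11 - 22) + 905)**2 = ((37 - 1*484 - 264)/(-33) + 905)**2 = (-(37 - 484 - 264)/33 + 905)**2 = (-1/33*(-711) + 905)**2 = (237/11 + 905)**2 = (10192/11)**2 = 103876864/121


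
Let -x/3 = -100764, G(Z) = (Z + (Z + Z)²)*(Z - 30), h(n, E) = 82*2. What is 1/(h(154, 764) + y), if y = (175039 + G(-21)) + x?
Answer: 1/388602 ≈ 2.5733e-6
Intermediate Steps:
h(n, E) = 164
G(Z) = (-30 + Z)*(Z + 4*Z²) (G(Z) = (Z + (2*Z)²)*(-30 + Z) = (Z + 4*Z²)*(-30 + Z) = (-30 + Z)*(Z + 4*Z²))
x = 302292 (x = -3*(-100764) = 302292)
y = 388438 (y = (175039 - 21*(-30 - 119*(-21) + 4*(-21)²)) + 302292 = (175039 - 21*(-30 + 2499 + 4*441)) + 302292 = (175039 - 21*(-30 + 2499 + 1764)) + 302292 = (175039 - 21*4233) + 302292 = (175039 - 88893) + 302292 = 86146 + 302292 = 388438)
1/(h(154, 764) + y) = 1/(164 + 388438) = 1/388602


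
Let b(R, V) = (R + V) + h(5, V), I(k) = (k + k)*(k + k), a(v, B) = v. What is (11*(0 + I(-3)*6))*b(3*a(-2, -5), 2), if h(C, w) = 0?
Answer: -9504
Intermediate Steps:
I(k) = 4*k**2 (I(k) = (2*k)*(2*k) = 4*k**2)
b(R, V) = R + V (b(R, V) = (R + V) + 0 = R + V)
(11*(0 + I(-3)*6))*b(3*a(-2, -5), 2) = (11*(0 + (4*(-3)**2)*6))*(3*(-2) + 2) = (11*(0 + (4*9)*6))*(-6 + 2) = (11*(0 + 36*6))*(-4) = (11*(0 + 216))*(-4) = (11*216)*(-4) = 2376*(-4) = -9504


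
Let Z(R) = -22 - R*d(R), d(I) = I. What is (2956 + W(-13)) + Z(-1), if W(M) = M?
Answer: 2920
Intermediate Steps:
Z(R) = -22 - R² (Z(R) = -22 - R*R = -22 - R²)
(2956 + W(-13)) + Z(-1) = (2956 - 13) + (-22 - 1*(-1)²) = 2943 + (-22 - 1*1) = 2943 + (-22 - 1) = 2943 - 23 = 2920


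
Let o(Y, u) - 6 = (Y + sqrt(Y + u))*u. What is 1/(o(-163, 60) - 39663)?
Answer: -5493/271598641 - 20*I*sqrt(103)/814795923 ≈ -2.0225e-5 - 2.4912e-7*I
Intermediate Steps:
o(Y, u) = 6 + u*(Y + sqrt(Y + u)) (o(Y, u) = 6 + (Y + sqrt(Y + u))*u = 6 + u*(Y + sqrt(Y + u)))
1/(o(-163, 60) - 39663) = 1/((6 - 163*60 + 60*sqrt(-163 + 60)) - 39663) = 1/((6 - 9780 + 60*sqrt(-103)) - 39663) = 1/((6 - 9780 + 60*(I*sqrt(103))) - 39663) = 1/((6 - 9780 + 60*I*sqrt(103)) - 39663) = 1/((-9774 + 60*I*sqrt(103)) - 39663) = 1/(-49437 + 60*I*sqrt(103))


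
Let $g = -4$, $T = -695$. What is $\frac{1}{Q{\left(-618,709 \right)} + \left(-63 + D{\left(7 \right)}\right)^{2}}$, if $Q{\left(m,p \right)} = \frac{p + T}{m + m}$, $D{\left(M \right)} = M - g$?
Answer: $\frac{618}{1671065} \approx 0.00036982$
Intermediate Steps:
$D{\left(M \right)} = 4 + M$ ($D{\left(M \right)} = M - -4 = M + 4 = 4 + M$)
$Q{\left(m,p \right)} = \frac{-695 + p}{2 m}$ ($Q{\left(m,p \right)} = \frac{p - 695}{m + m} = \frac{-695 + p}{2 m}$)
$\frac{1}{Q{\left(-618,709 \right)} + \left(-63 + D{\left(7 \right)}\right)^{2}} = \frac{1}{\frac{-695 + 709}{2 \left(-618\right)} + \left(-63 + \left(4 + 7\right)\right)^{2}} = \frac{1}{\frac{1}{2} \left(- \frac{1}{618}\right) 14 + \left(-63 + 11\right)^{2}} = \frac{1}{- \frac{7}{618} + \left(-52\right)^{2}} = \frac{1}{- \frac{7}{618} + 2704} = \frac{1}{\frac{1671065}{618}} = \frac{618}{1671065}$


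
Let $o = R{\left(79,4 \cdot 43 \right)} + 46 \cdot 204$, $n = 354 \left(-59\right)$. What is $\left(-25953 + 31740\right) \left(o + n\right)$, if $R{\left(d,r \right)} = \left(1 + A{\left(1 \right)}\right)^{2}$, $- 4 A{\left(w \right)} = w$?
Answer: $- \frac{1064941101}{16} \approx -6.6559 \cdot 10^{7}$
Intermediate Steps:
$A{\left(w \right)} = - \frac{w}{4}$
$R{\left(d,r \right)} = \frac{9}{16}$ ($R{\left(d,r \right)} = \left(1 - \frac{1}{4}\right)^{2} = \left(\frac{3}{4}\right)^{2} = \frac{9}{16}$)
$n = -20886$
$o = \frac{150153}{16}$ ($o = \frac{9}{16} + 46 \cdot 204 = \frac{9}{16} + 9384 = \frac{150153}{16} \approx 9384.6$)
$\left(-25953 + 31740\right) \left(o + n\right) = \left(-25953 + 31740\right) \left(\frac{150153}{16} - 20886\right) = 5787 \left(- \frac{184023}{16}\right) = - \frac{1064941101}{16}$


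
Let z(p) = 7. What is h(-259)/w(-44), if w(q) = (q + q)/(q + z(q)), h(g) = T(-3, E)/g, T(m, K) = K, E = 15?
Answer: -15/616 ≈ -0.024351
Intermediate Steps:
h(g) = 15/g
w(q) = 2*q/(7 + q) (w(q) = (q + q)/(q + 7) = (2*q)/(7 + q) = 2*q/(7 + q))
h(-259)/w(-44) = (15/(-259))/((2*(-44)/(7 - 44))) = (15*(-1/259))/((2*(-44)/(-37))) = -15/(259*(2*(-44)*(-1/37))) = -15/(259*88/37) = -15/259*37/88 = -15/616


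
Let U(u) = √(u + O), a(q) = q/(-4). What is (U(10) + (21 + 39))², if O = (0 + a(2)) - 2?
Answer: (120 + √30)²/4 ≈ 3936.1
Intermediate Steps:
a(q) = -q/4 (a(q) = q*(-¼) = -q/4)
O = -5/2 (O = (0 - ¼*2) - 2 = (0 - ½) - 2 = -½ - 2 = -5/2 ≈ -2.5000)
U(u) = √(-5/2 + u) (U(u) = √(u - 5/2) = √(-5/2 + u))
(U(10) + (21 + 39))² = (√(-10 + 4*10)/2 + (21 + 39))² = (√(-10 + 40)/2 + 60)² = (√30/2 + 60)² = (60 + √30/2)²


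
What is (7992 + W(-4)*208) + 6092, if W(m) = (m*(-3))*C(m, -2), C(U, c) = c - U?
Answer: 19076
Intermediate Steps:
W(m) = -3*m*(-2 - m) (W(m) = (m*(-3))*(-2 - m) = (-3*m)*(-2 - m) = -3*m*(-2 - m))
(7992 + W(-4)*208) + 6092 = (7992 + (3*(-4)*(2 - 4))*208) + 6092 = (7992 + (3*(-4)*(-2))*208) + 6092 = (7992 + 24*208) + 6092 = (7992 + 4992) + 6092 = 12984 + 6092 = 19076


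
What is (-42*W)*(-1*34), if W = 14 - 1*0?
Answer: 19992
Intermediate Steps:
W = 14 (W = 14 + 0 = 14)
(-42*W)*(-1*34) = (-42*14)*(-1*34) = -588*(-34) = 19992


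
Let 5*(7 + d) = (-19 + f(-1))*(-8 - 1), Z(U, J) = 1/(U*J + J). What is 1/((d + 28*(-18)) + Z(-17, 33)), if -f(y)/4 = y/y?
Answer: -2640/1239749 ≈ -0.0021295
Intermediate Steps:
Z(U, J) = 1/(J + J*U) (Z(U, J) = 1/(J*U + J) = 1/(J + J*U))
f(y) = -4 (f(y) = -4*y/y = -4*1 = -4)
d = 172/5 (d = -7 + ((-19 - 4)*(-8 - 1))/5 = -7 + (-23*(-9))/5 = -7 + (⅕)*207 = -7 + 207/5 = 172/5 ≈ 34.400)
1/((d + 28*(-18)) + Z(-17, 33)) = 1/((172/5 + 28*(-18)) + 1/(33*(1 - 17))) = 1/((172/5 - 504) + (1/33)/(-16)) = 1/(-2348/5 + (1/33)*(-1/16)) = 1/(-2348/5 - 1/528) = 1/(-1239749/2640) = -2640/1239749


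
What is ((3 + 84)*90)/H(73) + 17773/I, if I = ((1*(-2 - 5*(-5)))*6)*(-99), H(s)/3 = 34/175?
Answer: 3119757109/232254 ≈ 13433.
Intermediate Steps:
H(s) = 102/175 (H(s) = 3*(34/175) = 102/175)
I = -13662 (I = ((1*(-2 + 25))*6)*(-99) = ((1*23)*6)*(-99) = (23*6)*(-99) = 138*(-99) = -13662)
((3 + 84)*90)/H(73) + 17773/I = ((3 + 84)*90)/(102/175) + 17773/(-13662) = (87*90)*(175/102) + 17773*(-1/13662) = 7830*(175/102) - 17773/13662 = 228375/17 - 17773/13662 = 3119757109/232254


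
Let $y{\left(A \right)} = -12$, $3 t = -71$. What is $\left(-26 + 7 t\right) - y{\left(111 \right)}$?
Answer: $- \frac{539}{3} \approx -179.67$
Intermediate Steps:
$t = - \frac{71}{3}$ ($t = \frac{1}{3} \left(-71\right) = - \frac{71}{3} \approx -23.667$)
$\left(-26 + 7 t\right) - y{\left(111 \right)} = \left(-26 + 7 \left(- \frac{71}{3}\right)\right) - -12 = \left(-26 - \frac{497}{3}\right) + 12 = - \frac{575}{3} + 12 = - \frac{539}{3}$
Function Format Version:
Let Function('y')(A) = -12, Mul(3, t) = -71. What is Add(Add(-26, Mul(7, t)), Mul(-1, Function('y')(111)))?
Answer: Rational(-539, 3) ≈ -179.67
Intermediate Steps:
t = Rational(-71, 3) (t = Mul(Rational(1, 3), -71) = Rational(-71, 3) ≈ -23.667)
Add(Add(-26, Mul(7, t)), Mul(-1, Function('y')(111))) = Add(Add(-26, Mul(7, Rational(-71, 3))), Mul(-1, -12)) = Add(Add(-26, Rational(-497, 3)), 12) = Add(Rational(-575, 3), 12) = Rational(-539, 3)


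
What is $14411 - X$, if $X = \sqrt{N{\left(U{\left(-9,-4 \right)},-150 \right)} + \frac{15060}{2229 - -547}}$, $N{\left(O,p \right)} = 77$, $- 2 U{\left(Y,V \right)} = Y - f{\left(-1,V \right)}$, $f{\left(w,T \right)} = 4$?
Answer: $14411 - \frac{\sqrt{39698882}}{694} \approx 14402.0$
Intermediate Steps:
$U{\left(Y,V \right)} = 2 - \frac{Y}{2}$ ($U{\left(Y,V \right)} = - \frac{Y - 4}{2} = - \frac{-4 + Y}{2} = 2 - \frac{Y}{2}$)
$X = \frac{\sqrt{39698882}}{694}$ ($X = \sqrt{77 + \frac{15060}{2229 - -547}} = \sqrt{77 + \frac{15060}{2229 + 547}} = \sqrt{77 + \frac{15060}{2776}} = \sqrt{77 + 15060 \cdot \frac{1}{2776}} = \sqrt{77 + \frac{3765}{694}} = \sqrt{\frac{57203}{694}} = \frac{\sqrt{39698882}}{694} \approx 9.0788$)
$14411 - X = 14411 - \frac{\sqrt{39698882}}{694}$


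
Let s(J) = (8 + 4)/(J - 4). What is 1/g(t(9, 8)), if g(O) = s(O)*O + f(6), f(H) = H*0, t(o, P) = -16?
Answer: 5/48 ≈ 0.10417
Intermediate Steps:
s(J) = 12/(-4 + J)
f(H) = 0
g(O) = 12*O/(-4 + O) (g(O) = (12/(-4 + O))*O + 0 = 12*O/(-4 + O) + 0 = 12*O/(-4 + O))
1/g(t(9, 8)) = 1/(12*(-16)/(-4 - 16)) = 1/(12*(-16)/(-20)) = 1/(12*(-16)*(-1/20)) = 1/(48/5) = 5/48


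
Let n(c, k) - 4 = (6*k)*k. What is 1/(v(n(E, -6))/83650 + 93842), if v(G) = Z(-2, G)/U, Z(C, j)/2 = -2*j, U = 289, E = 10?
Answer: 2417485/226861627282 ≈ 1.0656e-5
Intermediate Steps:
Z(C, j) = -4*j (Z(C, j) = 2*(-2*j) = -4*j)
n(c, k) = 4 + 6*k² (n(c, k) = 4 + (6*k)*k = 4 + 6*k²)
v(G) = -4*G/289
1/(v(n(E, -6))/83650 + 93842) = 1/(-4*(4 + 6*(-6)²)/289/83650 + 93842) = 1/(-4*(4 + 6*36)/289*(1/83650) + 93842) = 1/(-4*(4 + 216)/289*(1/83650) + 93842) = 1/(-4/289*220*(1/83650) + 93842) = 1/(-880/289*1/83650 + 93842) = 1/(-88/2417485 + 93842) = 1/(226861627282/2417485) = 2417485/226861627282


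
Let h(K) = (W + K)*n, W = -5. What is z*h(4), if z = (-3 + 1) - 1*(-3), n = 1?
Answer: -1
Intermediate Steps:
h(K) = -5 + K (h(K) = (-5 + K)*1 = -5 + K)
z = 1 (z = -2 + 3 = 1)
z*h(4) = 1*(-5 + 4) = 1*(-1) = -1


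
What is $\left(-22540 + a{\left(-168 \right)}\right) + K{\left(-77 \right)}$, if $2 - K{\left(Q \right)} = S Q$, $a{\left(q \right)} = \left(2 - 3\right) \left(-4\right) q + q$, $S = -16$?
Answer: $-24610$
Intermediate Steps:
$a{\left(q \right)} = 5 q$ ($a{\left(q \right)} = \left(-1\right) \left(-4\right) q + q = 4 q + q = 5 q$)
$K{\left(Q \right)} = 2 + 16 Q$ ($K{\left(Q \right)} = 2 - - 16 Q = 2 + 16 Q$)
$\left(-22540 + a{\left(-168 \right)}\right) + K{\left(-77 \right)} = \left(-22540 + 5 \left(-168\right)\right) + \left(2 + 16 \left(-77\right)\right) = \left(-22540 - 840\right) + \left(2 - 1232\right) = -23380 - 1230 = -24610$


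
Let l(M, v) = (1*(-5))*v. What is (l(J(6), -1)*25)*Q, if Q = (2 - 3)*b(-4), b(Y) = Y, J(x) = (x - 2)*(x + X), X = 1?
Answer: 500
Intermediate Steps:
J(x) = (1 + x)*(-2 + x) (J(x) = (x - 2)*(x + 1) = (-2 + x)*(1 + x) = (1 + x)*(-2 + x))
l(M, v) = -5*v
Q = 4 (Q = (2 - 3)*(-4) = -1*(-4) = 4)
(l(J(6), -1)*25)*Q = (-5*(-1)*25)*4 = (5*25)*4 = 125*4 = 500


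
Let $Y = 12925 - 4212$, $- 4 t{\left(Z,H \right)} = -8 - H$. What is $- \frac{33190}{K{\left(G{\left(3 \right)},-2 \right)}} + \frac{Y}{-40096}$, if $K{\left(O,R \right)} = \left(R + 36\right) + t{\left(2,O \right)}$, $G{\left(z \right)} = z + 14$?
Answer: $- \frac{760649679}{922208} \approx -824.81$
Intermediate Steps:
$t{\left(Z,H \right)} = 2 + \frac{H}{4}$ ($t{\left(Z,H \right)} = - \frac{-8 - H}{4} = 2 + \frac{H}{4}$)
$G{\left(z \right)} = 14 + z$
$Y = 8713$
$K{\left(O,R \right)} = 38 + R + \frac{O}{4}$ ($K{\left(O,R \right)} = \left(R + 36\right) + \left(2 + \frac{O}{4}\right) = \left(36 + R\right) + \left(2 + \frac{O}{4}\right) = 38 + R + \frac{O}{4}$)
$- \frac{33190}{K{\left(G{\left(3 \right)},-2 \right)}} + \frac{Y}{-40096} = - \frac{33190}{38 - 2 + \frac{14 + 3}{4}} + \frac{8713}{-40096} = - \frac{33190}{38 - 2 + \frac{1}{4} \cdot 17} + 8713 \left(- \frac{1}{40096}\right) = - \frac{33190}{38 - 2 + \frac{17}{4}} - \frac{8713}{40096} = - \frac{33190}{\frac{161}{4}} - \frac{8713}{40096} = \left(-33190\right) \frac{4}{161} - \frac{8713}{40096} = - \frac{132760}{161} - \frac{8713}{40096} = - \frac{760649679}{922208}$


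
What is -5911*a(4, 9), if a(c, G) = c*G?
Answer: -212796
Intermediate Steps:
a(c, G) = G*c
-5911*a(4, 9) = -53199*4 = -5911*36 = -212796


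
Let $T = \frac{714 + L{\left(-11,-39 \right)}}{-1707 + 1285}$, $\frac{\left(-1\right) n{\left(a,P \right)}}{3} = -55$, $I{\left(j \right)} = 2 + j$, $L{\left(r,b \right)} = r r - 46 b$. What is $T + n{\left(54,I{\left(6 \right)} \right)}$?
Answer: $\frac{67001}{422} \approx 158.77$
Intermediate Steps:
$L{\left(r,b \right)} = r^{2} - 46 b$
$n{\left(a,P \right)} = 165$ ($n{\left(a,P \right)} = \left(-3\right) \left(-55\right) = 165$)
$T = - \frac{2629}{422}$ ($T = \frac{714 + \left(\left(-11\right)^{2} - -1794\right)}{-1707 + 1285} = \frac{714 + \left(121 + 1794\right)}{-422} = \left(714 + 1915\right) \left(- \frac{1}{422}\right) = 2629 \left(- \frac{1}{422}\right) = - \frac{2629}{422} \approx -6.2299$)
$T + n{\left(54,I{\left(6 \right)} \right)} = - \frac{2629}{422} + 165 = \frac{67001}{422}$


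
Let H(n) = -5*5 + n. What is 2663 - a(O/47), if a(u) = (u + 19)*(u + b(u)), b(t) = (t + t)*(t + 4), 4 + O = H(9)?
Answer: 283167829/103823 ≈ 2727.4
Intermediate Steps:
H(n) = -25 + n
O = -20 (O = -4 + (-25 + 9) = -4 - 16 = -20)
b(t) = 2*t*(4 + t) (b(t) = (2*t)*(4 + t) = 2*t*(4 + t))
a(u) = (19 + u)*(u + 2*u*(4 + u)) (a(u) = (u + 19)*(u + 2*u*(4 + u)) = (19 + u)*(u + 2*u*(4 + u)))
2663 - a(O/47) = 2663 - (-20/47)*(171 + 2*(-20/47)² + 47*(-20/47)) = 2663 - (-20*1/47)*(171 + 2*(-20*1/47)² + 47*(-20*1/47)) = 2663 - (-20)*(171 + 2*(-20/47)² + 47*(-20/47))/47 = 2663 - (-20)*(171 + 2*(400/2209) - 20)/47 = 2663 - (-20)*(171 + 800/2209 - 20)/47 = 2663 - (-20)*334359/(47*2209) = 2663 - 1*(-6687180/103823) = 2663 + 6687180/103823 = 283167829/103823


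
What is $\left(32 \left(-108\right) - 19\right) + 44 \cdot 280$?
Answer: $8845$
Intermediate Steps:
$\left(32 \left(-108\right) - 19\right) + 44 \cdot 280 = \left(-3456 - 19\right) + 12320 = -3475 + 12320 = 8845$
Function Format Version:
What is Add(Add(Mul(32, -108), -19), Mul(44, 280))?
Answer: 8845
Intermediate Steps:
Add(Add(Mul(32, -108), -19), Mul(44, 280)) = Add(Add(-3456, -19), 12320) = Add(-3475, 12320) = 8845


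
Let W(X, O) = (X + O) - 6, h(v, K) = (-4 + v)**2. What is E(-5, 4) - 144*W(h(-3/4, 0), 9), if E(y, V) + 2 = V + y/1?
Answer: -3684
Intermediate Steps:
E(y, V) = -2 + V + y (E(y, V) = -2 + (V + y/1) = -2 + (V + y*1) = -2 + (V + y) = -2 + V + y)
W(X, O) = -6 + O + X (W(X, O) = (O + X) - 6 = -6 + O + X)
E(-5, 4) - 144*W(h(-3/4, 0), 9) = (-2 + 4 - 5) - 144*(-6 + 9 + (-4 - 3/4)**2) = -3 - 144*(-6 + 9 + (-4 - 3*1/4)**2) = -3 - 144*(-6 + 9 + (-4 - 3/4)**2) = -3 - 144*(-6 + 9 + (-19/4)**2) = -3 - 144*(-6 + 9 + 361/16) = -3 - 144*409/16 = -3 - 3681 = -3684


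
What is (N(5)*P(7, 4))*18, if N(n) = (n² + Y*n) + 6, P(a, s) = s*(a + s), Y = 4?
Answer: 40392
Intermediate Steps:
N(n) = 6 + n² + 4*n (N(n) = (n² + 4*n) + 6 = 6 + n² + 4*n)
(N(5)*P(7, 4))*18 = ((6 + 5² + 4*5)*(4*(7 + 4)))*18 = ((6 + 25 + 20)*(4*11))*18 = (51*44)*18 = 2244*18 = 40392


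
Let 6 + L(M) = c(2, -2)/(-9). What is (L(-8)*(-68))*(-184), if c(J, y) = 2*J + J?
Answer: -250240/3 ≈ -83413.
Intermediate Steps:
c(J, y) = 3*J
L(M) = -20/3 (L(M) = -6 + (3*2)/(-9) = -6 + 6*(-1/9) = -6 - 2/3 = -20/3)
(L(-8)*(-68))*(-184) = -20/3*(-68)*(-184) = (1360/3)*(-184) = -250240/3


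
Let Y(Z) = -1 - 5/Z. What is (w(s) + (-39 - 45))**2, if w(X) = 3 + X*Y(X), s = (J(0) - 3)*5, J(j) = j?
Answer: 5041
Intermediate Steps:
s = -15 (s = (0 - 3)*5 = -3*5 = -15)
w(X) = -2 - X (w(X) = 3 + X*((-5 - X)/X) = 3 + (-5 - X) = -2 - X)
(w(s) + (-39 - 45))**2 = ((-2 - 1*(-15)) + (-39 - 45))**2 = ((-2 + 15) - 84)**2 = (13 - 84)**2 = (-71)**2 = 5041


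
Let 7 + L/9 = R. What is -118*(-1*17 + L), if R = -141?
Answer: 159182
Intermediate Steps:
L = -1332 (L = -63 + 9*(-141) = -63 - 1269 = -1332)
-118*(-1*17 + L) = -118*(-1*17 - 1332) = -118*(-17 - 1332) = -118*(-1349) = 159182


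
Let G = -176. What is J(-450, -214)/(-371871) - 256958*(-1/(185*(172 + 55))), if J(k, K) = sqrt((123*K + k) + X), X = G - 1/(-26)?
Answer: 256958/41995 - I*sqrt(18216822)/9668646 ≈ 6.1188 - 0.00044144*I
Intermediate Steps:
X = -4575/26 (X = -176 - 1/(-26) = -176 - 1*(-1/26) = -176 + 1/26 = -4575/26 ≈ -175.96)
J(k, K) = sqrt(-4575/26 + k + 123*K) (J(k, K) = sqrt((123*K + k) - 4575/26) = sqrt((k + 123*K) - 4575/26) = sqrt(-4575/26 + k + 123*K))
J(-450, -214)/(-371871) - 256958*(-1/(185*(172 + 55))) = (sqrt(-118950 + 676*(-450) + 83148*(-214))/26)/(-371871) - 256958*(-1/(185*(172 + 55))) = (sqrt(-118950 - 304200 - 17793672)/26)*(-1/371871) - 256958/(227*(-185)) = (sqrt(-18216822)/26)*(-1/371871) - 256958/(-41995) = ((I*sqrt(18216822))/26)*(-1/371871) - 256958*(-1/41995) = (I*sqrt(18216822)/26)*(-1/371871) + 256958/41995 = -I*sqrt(18216822)/9668646 + 256958/41995 = 256958/41995 - I*sqrt(18216822)/9668646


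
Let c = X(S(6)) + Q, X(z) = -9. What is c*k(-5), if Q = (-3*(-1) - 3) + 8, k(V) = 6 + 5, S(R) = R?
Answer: -11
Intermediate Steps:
k(V) = 11
Q = 8 (Q = (3 - 3) + 8 = 0 + 8 = 8)
c = -1 (c = -9 + 8 = -1)
c*k(-5) = -1*11 = -11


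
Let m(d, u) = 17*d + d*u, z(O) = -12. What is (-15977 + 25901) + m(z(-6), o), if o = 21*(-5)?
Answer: 10980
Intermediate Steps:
o = -105
(-15977 + 25901) + m(z(-6), o) = (-15977 + 25901) - 12*(17 - 105) = 9924 - 12*(-88) = 9924 + 1056 = 10980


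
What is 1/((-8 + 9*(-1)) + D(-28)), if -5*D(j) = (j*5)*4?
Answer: 1/95 ≈ 0.010526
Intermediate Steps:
D(j) = -4*j (D(j) = -j*5*4/5 = -5*j*4/5 = -4*j)
1/((-8 + 9*(-1)) + D(-28)) = 1/((-8 + 9*(-1)) - 4*(-28)) = 1/((-8 - 9) + 112) = 1/(-17 + 112) = 1/95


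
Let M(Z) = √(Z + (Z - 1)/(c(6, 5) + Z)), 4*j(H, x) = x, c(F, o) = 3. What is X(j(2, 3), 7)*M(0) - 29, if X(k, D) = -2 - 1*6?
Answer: -29 - 8*I*√3/3 ≈ -29.0 - 4.6188*I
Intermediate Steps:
j(H, x) = x/4
X(k, D) = -8 (X(k, D) = -2 - 6 = -8)
M(Z) = √(Z + (-1 + Z)/(3 + Z)) (M(Z) = √(Z + (Z - 1)/(3 + Z)) = √(Z + (-1 + Z)/(3 + Z)))
X(j(2, 3), 7)*M(0) - 29 = -8*√(-1 + 0 + 0*(3 + 0))/√(3 + 0) - 29 = -8*√3*√(-1 + 0 + 0*3)/3 - 29 = -8*√3*√(-1 + 0 + 0)/3 - 29 = -8*I*√3/3 - 29 = -29 - 8*I*√3/3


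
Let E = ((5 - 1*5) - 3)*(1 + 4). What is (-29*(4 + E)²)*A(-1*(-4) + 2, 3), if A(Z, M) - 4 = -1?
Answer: -10527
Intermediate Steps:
A(Z, M) = 3 (A(Z, M) = 4 - 1 = 3)
E = -15 (E = ((5 - 5) - 3)*5 = (0 - 3)*5 = -3*5 = -15)
(-29*(4 + E)²)*A(-1*(-4) + 2, 3) = -29*(4 - 15)²*3 = -29*(-11)²*3 = -29*121*3 = -3509*3 = -10527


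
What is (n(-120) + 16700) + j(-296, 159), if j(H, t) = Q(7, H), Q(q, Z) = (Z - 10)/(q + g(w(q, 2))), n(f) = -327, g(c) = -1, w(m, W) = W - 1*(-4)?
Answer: 16322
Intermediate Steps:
w(m, W) = 4 + W (w(m, W) = W + 4 = 4 + W)
Q(q, Z) = (-10 + Z)/(-1 + q) (Q(q, Z) = (Z - 10)/(q - 1) = (-10 + Z)/(-1 + q))
j(H, t) = -5/3 + H/6 (j(H, t) = (-10 + H)/(-1 + 7) = (-10 + H)/6 = -5/3 + H/6)
(n(-120) + 16700) + j(-296, 159) = (-327 + 16700) + (-5/3 + (⅙)*(-296)) = 16373 + (-5/3 - 148/3) = 16373 - 51 = 16322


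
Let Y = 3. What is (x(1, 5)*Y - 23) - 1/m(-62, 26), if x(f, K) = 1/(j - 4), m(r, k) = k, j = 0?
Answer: -1237/52 ≈ -23.788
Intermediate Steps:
x(f, K) = -¼ (x(f, K) = 1/(0 - 4) = 1/(-4) = -¼)
(x(1, 5)*Y - 23) - 1/m(-62, 26) = (-¼*3 - 23) - 1/26 = (-¾ - 23) - 1*1/26 = -95/4 - 1/26 = -1237/52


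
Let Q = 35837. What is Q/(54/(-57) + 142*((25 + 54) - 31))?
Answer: 680903/129486 ≈ 5.2585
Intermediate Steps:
Q/(54/(-57) + 142*((25 + 54) - 31)) = 35837/(54/(-57) + 142*((25 + 54) - 31)) = 35837/(54*(-1/57) + 142*(79 - 31)) = 35837/(-18/19 + 142*48) = 35837/(-18/19 + 6816) = 35837/(129486/19) = 35837*(19/129486) = 680903/129486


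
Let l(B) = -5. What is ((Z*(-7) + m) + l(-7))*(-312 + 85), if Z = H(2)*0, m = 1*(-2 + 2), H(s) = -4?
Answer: 1135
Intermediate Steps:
m = 0 (m = 1*0 = 0)
Z = 0 (Z = -4*0 = 0)
((Z*(-7) + m) + l(-7))*(-312 + 85) = ((0*(-7) + 0) - 5)*(-312 + 85) = ((0 + 0) - 5)*(-227) = (0 - 5)*(-227) = -5*(-227) = 1135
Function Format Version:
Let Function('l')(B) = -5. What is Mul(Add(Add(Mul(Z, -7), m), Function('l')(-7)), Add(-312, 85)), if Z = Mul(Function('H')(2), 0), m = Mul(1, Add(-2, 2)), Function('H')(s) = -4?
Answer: 1135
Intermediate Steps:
m = 0 (m = Mul(1, 0) = 0)
Z = 0 (Z = Mul(-4, 0) = 0)
Mul(Add(Add(Mul(Z, -7), m), Function('l')(-7)), Add(-312, 85)) = Mul(Add(Add(Mul(0, -7), 0), -5), Add(-312, 85)) = Mul(Add(Add(0, 0), -5), -227) = Mul(Add(0, -5), -227) = Mul(-5, -227) = 1135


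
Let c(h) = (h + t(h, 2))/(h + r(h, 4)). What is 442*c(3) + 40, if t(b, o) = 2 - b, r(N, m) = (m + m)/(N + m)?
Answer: 7348/29 ≈ 253.38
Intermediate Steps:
r(N, m) = 2*m/(N + m) (r(N, m) = (2*m)/(N + m) = 2*m/(N + m))
c(h) = 2/(h + 8/(4 + h)) (c(h) = (h + (2 - h))/(h + 2*4/(h + 4)) = 2/(h + 2*4/(4 + h)) = 2/(h + 8/(4 + h)))
442*c(3) + 40 = 442*(2*(4 + 3)/(8 + 3*(4 + 3))) + 40 = 442*(2*7/(8 + 3*7)) + 40 = 442*(2*7/(8 + 21)) + 40 = 442*(2*7/29) + 40 = 442*(2*(1/29)*7) + 40 = 442*(14/29) + 40 = 6188/29 + 40 = 7348/29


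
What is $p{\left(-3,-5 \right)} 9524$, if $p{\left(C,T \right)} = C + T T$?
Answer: $209528$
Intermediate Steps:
$p{\left(C,T \right)} = C + T^{2}$
$p{\left(-3,-5 \right)} 9524 = \left(-3 + \left(-5\right)^{2}\right) 9524 = \left(-3 + 25\right) 9524 = 22 \cdot 9524 = 209528$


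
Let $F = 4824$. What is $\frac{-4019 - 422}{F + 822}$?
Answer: $- \frac{4441}{5646} \approx -0.78657$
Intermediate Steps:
$\frac{-4019 - 422}{F + 822} = \frac{-4019 - 422}{4824 + 822} = - \frac{4441}{5646}$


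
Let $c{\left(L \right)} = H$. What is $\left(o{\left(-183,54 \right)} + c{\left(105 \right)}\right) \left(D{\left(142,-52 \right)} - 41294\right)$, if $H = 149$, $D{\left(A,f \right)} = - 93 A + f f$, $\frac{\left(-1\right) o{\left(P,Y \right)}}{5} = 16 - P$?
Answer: $43819416$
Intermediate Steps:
$o{\left(P,Y \right)} = -80 + 5 P$ ($o{\left(P,Y \right)} = - 5 \left(16 - P\right) = -80 + 5 P$)
$D{\left(A,f \right)} = f^{2} - 93 A$ ($D{\left(A,f \right)} = - 93 A + f^{2} = f^{2} - 93 A$)
$c{\left(L \right)} = 149$
$\left(o{\left(-183,54 \right)} + c{\left(105 \right)}\right) \left(D{\left(142,-52 \right)} - 41294\right) = \left(\left(-80 + 5 \left(-183\right)\right) + 149\right) \left(\left(\left(-52\right)^{2} - 13206\right) - 41294\right) = \left(\left(-80 - 915\right) + 149\right) \left(\left(2704 - 13206\right) - 41294\right) = \left(-995 + 149\right) \left(-10502 - 41294\right) = \left(-846\right) \left(-51796\right) = 43819416$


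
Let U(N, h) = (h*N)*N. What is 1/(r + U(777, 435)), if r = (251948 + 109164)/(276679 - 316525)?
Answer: 19923/5232220216589 ≈ 3.8078e-9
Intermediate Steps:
U(N, h) = h*N² (U(N, h) = (N*h)*N = h*N²)
r = -180556/19923 (r = 361112/(-39846) = 361112*(-1/39846) = -180556/19923 ≈ -9.0627)
1/(r + U(777, 435)) = 1/(-180556/19923 + 435*777²) = 1/(-180556/19923 + 435*603729) = 1/(-180556/19923 + 262622115) = 1/(5232220216589/19923) = 19923/5232220216589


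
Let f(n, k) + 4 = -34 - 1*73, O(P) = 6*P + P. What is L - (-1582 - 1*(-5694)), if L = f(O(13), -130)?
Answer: -4223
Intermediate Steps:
O(P) = 7*P
f(n, k) = -111 (f(n, k) = -4 + (-34 - 1*73) = -4 + (-34 - 73) = -4 - 107 = -111)
L = -111
L - (-1582 - 1*(-5694)) = -111 - (-1582 - 1*(-5694)) = -111 - (-1582 + 5694) = -111 - 1*4112 = -111 - 4112 = -4223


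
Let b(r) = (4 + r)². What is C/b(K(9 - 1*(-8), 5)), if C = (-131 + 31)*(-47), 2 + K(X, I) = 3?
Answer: 188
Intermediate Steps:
K(X, I) = 1 (K(X, I) = -2 + 3 = 1)
C = 4700 (C = -100*(-47) = 4700)
C/b(K(9 - 1*(-8), 5)) = 4700/((4 + 1)²) = 4700/(5²) = 4700/25 = 4700*(1/25) = 188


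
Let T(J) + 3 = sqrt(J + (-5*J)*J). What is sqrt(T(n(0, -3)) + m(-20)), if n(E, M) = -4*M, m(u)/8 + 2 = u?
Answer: sqrt(-179 + 2*I*sqrt(177)) ≈ 0.99168 + 13.416*I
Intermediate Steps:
m(u) = -16 + 8*u
T(J) = -3 + sqrt(J - 5*J**2) (T(J) = -3 + sqrt(J + (-5*J)*J) = -3 + sqrt(J - 5*J**2))
sqrt(T(n(0, -3)) + m(-20)) = sqrt((-3 + sqrt((-4*(-3))*(1 - (-20)*(-3)))) + (-16 + 8*(-20))) = sqrt((-3 + sqrt(12*(1 - 5*12))) + (-16 - 160)) = sqrt((-3 + sqrt(12*(1 - 60))) - 176) = sqrt((-3 + sqrt(12*(-59))) - 176) = sqrt((-3 + sqrt(-708)) - 176) = sqrt((-3 + 2*I*sqrt(177)) - 176) = sqrt(-179 + 2*I*sqrt(177))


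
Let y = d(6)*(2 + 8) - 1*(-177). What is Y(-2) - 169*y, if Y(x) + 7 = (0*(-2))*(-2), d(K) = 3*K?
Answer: -60340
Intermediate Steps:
Y(x) = -7 (Y(x) = -7 + (0*(-2))*(-2) = -7 + 0*(-2) = -7 + 0 = -7)
y = 357 (y = (3*6)*(2 + 8) - 1*(-177) = 18*10 + 177 = 180 + 177 = 357)
Y(-2) - 169*y = -7 - 169*357 = -7 - 60333 = -60340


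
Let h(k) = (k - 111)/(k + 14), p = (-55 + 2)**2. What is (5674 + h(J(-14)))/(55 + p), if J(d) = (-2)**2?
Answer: 102025/51552 ≈ 1.9791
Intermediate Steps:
p = 2809 (p = (-53)**2 = 2809)
J(d) = 4
h(k) = (-111 + k)/(14 + k)
(5674 + h(J(-14)))/(55 + p) = (5674 + (-111 + 4)/(14 + 4))/(55 + 2809) = (5674 - 107/18)/2864 = (5674 + (1/18)*(-107))*(1/2864) = (5674 - 107/18)*(1/2864) = (102025/18)*(1/2864) = 102025/51552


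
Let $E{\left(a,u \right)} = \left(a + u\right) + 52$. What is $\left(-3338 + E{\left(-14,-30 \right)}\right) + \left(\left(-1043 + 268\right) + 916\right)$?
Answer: $-3189$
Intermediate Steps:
$E{\left(a,u \right)} = 52 + a + u$
$\left(-3338 + E{\left(-14,-30 \right)}\right) + \left(\left(-1043 + 268\right) + 916\right) = \left(-3338 - -8\right) + \left(\left(-1043 + 268\right) + 916\right) = \left(-3338 + 8\right) + \left(-775 + 916\right) = -3330 + 141 = -3189$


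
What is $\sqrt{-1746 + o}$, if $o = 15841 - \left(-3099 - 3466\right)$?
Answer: $2 \sqrt{5165} \approx 143.74$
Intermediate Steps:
$o = 22406$ ($o = 15841 - -6565 = 15841 + \left(-443 + 7008\right) = 15841 + 6565 = 22406$)
$\sqrt{-1746 + o} = \sqrt{-1746 + 22406} = \sqrt{20660} = 2 \sqrt{5165}$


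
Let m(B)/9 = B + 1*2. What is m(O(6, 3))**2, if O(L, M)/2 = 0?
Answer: 324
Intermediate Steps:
O(L, M) = 0 (O(L, M) = 2*0 = 0)
m(B) = 18 + 9*B (m(B) = 9*(B + 1*2) = 9*(B + 2) = 9*(2 + B) = 18 + 9*B)
m(O(6, 3))**2 = (18 + 9*0)**2 = (18 + 0)**2 = 18**2 = 324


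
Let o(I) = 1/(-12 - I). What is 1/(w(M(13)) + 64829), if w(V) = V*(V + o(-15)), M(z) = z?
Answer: 3/195007 ≈ 1.5384e-5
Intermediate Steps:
w(V) = V*(1/3 + V) (w(V) = V*(V - 1/(12 - 15)) = V*(V - 1/(-3)) = V*(V - 1*(-1/3)) = V*(V + 1/3) = V*(1/3 + V))
1/(w(M(13)) + 64829) = 1/(13*(1/3 + 13) + 64829) = 1/(13*(40/3) + 64829) = 1/(520/3 + 64829) = 1/(195007/3) = 3/195007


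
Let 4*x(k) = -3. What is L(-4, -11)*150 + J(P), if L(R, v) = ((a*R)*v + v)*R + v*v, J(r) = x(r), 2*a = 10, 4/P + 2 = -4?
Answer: -429003/4 ≈ -1.0725e+5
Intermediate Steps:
x(k) = -¾ (x(k) = (¼)*(-3) = -¾)
P = -⅔ (P = 4/(-2 - 4) = 4/(-6) = 4*(-⅙) = -⅔ ≈ -0.66667)
a = 5 (a = (½)*10 = 5)
J(r) = -¾
L(R, v) = v² + R*(v + 5*R*v) (L(R, v) = ((5*R)*v + v)*R + v*v = (5*R*v + v)*R + v² = (v + 5*R*v)*R + v² = R*(v + 5*R*v) + v² = v² + R*(v + 5*R*v))
L(-4, -11)*150 + J(P) = -11*(-4 - 11 + 5*(-4)²)*150 - ¾ = -11*(-4 - 11 + 5*16)*150 - ¾ = -11*(-4 - 11 + 80)*150 - ¾ = -11*65*150 - ¾ = -715*150 - ¾ = -107250 - ¾ = -429003/4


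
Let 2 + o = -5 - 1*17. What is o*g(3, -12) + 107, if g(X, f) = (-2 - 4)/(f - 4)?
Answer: 98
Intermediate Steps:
g(X, f) = -6/(-4 + f)
o = -24 (o = -2 + (-5 - 1*17) = -2 + (-5 - 17) = -2 - 22 = -24)
o*g(3, -12) + 107 = -(-144)/(-4 - 12) + 107 = -(-144)/(-16) + 107 = -(-144)*(-1)/16 + 107 = -24*3/8 + 107 = -9 + 107 = 98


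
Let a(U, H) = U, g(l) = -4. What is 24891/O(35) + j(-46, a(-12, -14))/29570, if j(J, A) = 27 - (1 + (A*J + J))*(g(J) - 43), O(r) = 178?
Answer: 370136619/2631730 ≈ 140.64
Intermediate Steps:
j(J, A) = 74 + 47*J + 47*A*J (j(J, A) = 27 - (1 + (A*J + J))*(-4 - 43) = 27 - (1 + (J + A*J))*(-47) = 27 - (1 + J + A*J)*(-47) = 27 - (-47 - 47*J - 47*A*J) = 27 + (47 + 47*J + 47*A*J) = 74 + 47*J + 47*A*J)
24891/O(35) + j(-46, a(-12, -14))/29570 = 24891/178 + (74 + 47*(-46) + 47*(-12)*(-46))/29570 = 24891*(1/178) + (74 - 2162 + 25944)*(1/29570) = 24891/178 + 23856*(1/29570) = 24891/178 + 11928/14785 = 370136619/2631730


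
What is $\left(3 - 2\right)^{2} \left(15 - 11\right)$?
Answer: $4$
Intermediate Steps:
$\left(3 - 2\right)^{2} \left(15 - 11\right) = 1^{2} \cdot 4 = 1 \cdot 4 = 4$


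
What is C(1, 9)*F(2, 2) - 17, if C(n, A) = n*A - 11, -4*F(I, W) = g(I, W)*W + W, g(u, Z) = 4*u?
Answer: -8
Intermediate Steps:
F(I, W) = -W/4 - I*W (F(I, W) = -((4*I)*W + W)/4 = -(4*I*W + W)/4 = -(W + 4*I*W)/4 = -W/4 - I*W)
C(n, A) = -11 + A*n (C(n, A) = A*n - 11 = -11 + A*n)
C(1, 9)*F(2, 2) - 17 = (-11 + 9*1)*(-1*2*(1/4 + 2)) - 17 = (-11 + 9)*(-1*2*9/4) - 17 = -2*(-9/2) - 17 = 9 - 17 = -8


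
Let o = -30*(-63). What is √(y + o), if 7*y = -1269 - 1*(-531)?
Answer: 6*√2429/7 ≈ 42.244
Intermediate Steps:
o = 1890
y = -738/7 (y = (-1269 - 1*(-531))/7 = (-1269 + 531)/7 = (⅐)*(-738) = -738/7 ≈ -105.43)
√(y + o) = √(-738/7 + 1890) = √(12492/7) = 6*√2429/7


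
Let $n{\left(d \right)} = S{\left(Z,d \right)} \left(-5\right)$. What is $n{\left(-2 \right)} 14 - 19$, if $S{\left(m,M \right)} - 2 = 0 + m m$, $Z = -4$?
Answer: $-1279$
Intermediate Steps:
$S{\left(m,M \right)} = 2 + m^{2}$ ($S{\left(m,M \right)} = 2 + \left(0 + m m\right) = 2 + \left(0 + m^{2}\right) = 2 + m^{2}$)
$n{\left(d \right)} = -90$ ($n{\left(d \right)} = \left(2 + \left(-4\right)^{2}\right) \left(-5\right) = \left(2 + 16\right) \left(-5\right) = 18 \left(-5\right) = -90$)
$n{\left(-2 \right)} 14 - 19 = \left(-90\right) 14 - 19 = -1260 - 19 = -1279$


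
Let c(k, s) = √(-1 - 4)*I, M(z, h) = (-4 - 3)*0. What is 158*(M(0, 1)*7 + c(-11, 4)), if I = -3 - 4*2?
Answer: -1738*I*√5 ≈ -3886.3*I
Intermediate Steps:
I = -11 (I = -3 - 8 = -11)
M(z, h) = 0 (M(z, h) = -7*0 = 0)
c(k, s) = -11*I*√5 (c(k, s) = √(-1 - 4)*(-11) = √(-5)*(-11) = (I*√5)*(-11) = -11*I*√5)
158*(M(0, 1)*7 + c(-11, 4)) = 158*(0*7 - 11*I*√5) = 158*(0 - 11*I*√5) = 158*(-11*I*√5) = -1738*I*√5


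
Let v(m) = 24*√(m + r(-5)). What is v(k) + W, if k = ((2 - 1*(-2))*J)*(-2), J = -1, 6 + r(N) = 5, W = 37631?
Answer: 37631 + 24*√7 ≈ 37695.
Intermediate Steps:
r(N) = -1 (r(N) = -6 + 5 = -1)
k = 8 (k = ((2 - 1*(-2))*(-1))*(-2) = ((2 + 2)*(-1))*(-2) = (4*(-1))*(-2) = -4*(-2) = 8)
v(m) = 24*√(-1 + m) (v(m) = 24*√(m - 1) = 24*√(-1 + m))
v(k) + W = 24*√(-1 + 8) + 37631 = 24*√7 + 37631 = 37631 + 24*√7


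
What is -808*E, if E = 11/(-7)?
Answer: 8888/7 ≈ 1269.7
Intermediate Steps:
E = -11/7 (E = 11*(-1/7) = -11/7 ≈ -1.5714)
-808*E = -808*(-11/7) = 8888/7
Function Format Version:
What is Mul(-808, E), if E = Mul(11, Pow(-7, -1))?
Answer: Rational(8888, 7) ≈ 1269.7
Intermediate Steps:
E = Rational(-11, 7) (E = Mul(11, Rational(-1, 7)) = Rational(-11, 7) ≈ -1.5714)
Mul(-808, E) = Mul(-808, Rational(-11, 7)) = Rational(8888, 7)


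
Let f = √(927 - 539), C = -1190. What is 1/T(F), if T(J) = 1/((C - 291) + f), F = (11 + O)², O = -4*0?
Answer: -1481 + 2*√97 ≈ -1461.3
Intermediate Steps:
O = 0
F = 121 (F = (11 + 0)² = 11² = 121)
f = 2*√97 (f = √388 = 2*√97 ≈ 19.698)
T(J) = 1/(-1481 + 2*√97) (T(J) = 1/((-1190 - 291) + 2*√97) = 1/(-1481 + 2*√97))
1/T(F) = 1/(-1481/2192973 - 2*√97/2192973)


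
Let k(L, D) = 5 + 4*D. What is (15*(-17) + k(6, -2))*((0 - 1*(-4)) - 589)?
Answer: 150930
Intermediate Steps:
(15*(-17) + k(6, -2))*((0 - 1*(-4)) - 589) = (15*(-17) + (5 + 4*(-2)))*((0 - 1*(-4)) - 589) = (-255 + (5 - 8))*((0 + 4) - 589) = (-255 - 3)*(4 - 589) = -258*(-585) = 150930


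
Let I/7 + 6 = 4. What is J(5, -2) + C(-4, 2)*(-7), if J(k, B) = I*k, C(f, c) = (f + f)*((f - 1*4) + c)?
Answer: -406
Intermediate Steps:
I = -14 (I = -42 + 7*4 = -42 + 28 = -14)
C(f, c) = 2*f*(-4 + c + f) (C(f, c) = (2*f)*((f - 4) + c) = (2*f)*((-4 + f) + c) = (2*f)*(-4 + c + f) = 2*f*(-4 + c + f))
J(k, B) = -14*k
J(5, -2) + C(-4, 2)*(-7) = -14*5 + (2*(-4)*(-4 + 2 - 4))*(-7) = -70 + (2*(-4)*(-6))*(-7) = -70 + 48*(-7) = -70 - 336 = -406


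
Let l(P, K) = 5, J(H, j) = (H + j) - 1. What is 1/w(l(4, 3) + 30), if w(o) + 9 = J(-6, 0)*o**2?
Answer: -1/8584 ≈ -0.00011650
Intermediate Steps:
J(H, j) = -1 + H + j
w(o) = -9 - 7*o**2 (w(o) = -9 + (-1 - 6 + 0)*o**2 = -9 - 7*o**2)
1/w(l(4, 3) + 30) = 1/(-9 - 7*(5 + 30)**2) = 1/(-9 - 7*35**2) = 1/(-9 - 7*1225) = 1/(-9 - 8575) = 1/(-8584) = -1/8584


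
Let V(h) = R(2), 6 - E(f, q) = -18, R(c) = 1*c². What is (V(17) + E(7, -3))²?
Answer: 784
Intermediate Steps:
R(c) = c²
E(f, q) = 24 (E(f, q) = 6 - 1*(-18) = 6 + 18 = 24)
V(h) = 4 (V(h) = 2² = 4)
(V(17) + E(7, -3))² = (4 + 24)² = 28² = 784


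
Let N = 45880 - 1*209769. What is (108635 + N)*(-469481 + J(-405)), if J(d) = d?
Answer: 25963081044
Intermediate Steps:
N = -163889 (N = 45880 - 209769 = -163889)
(108635 + N)*(-469481 + J(-405)) = (108635 - 163889)*(-469481 - 405) = -55254*(-469886) = 25963081044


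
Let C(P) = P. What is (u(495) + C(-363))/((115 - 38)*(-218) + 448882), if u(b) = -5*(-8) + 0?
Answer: -323/432096 ≈ -0.00074752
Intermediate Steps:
u(b) = 40 (u(b) = 40 + 0 = 40)
(u(495) + C(-363))/((115 - 38)*(-218) + 448882) = (40 - 363)/((115 - 38)*(-218) + 448882) = -323/(77*(-218) + 448882) = -323/(-16786 + 448882) = -323/432096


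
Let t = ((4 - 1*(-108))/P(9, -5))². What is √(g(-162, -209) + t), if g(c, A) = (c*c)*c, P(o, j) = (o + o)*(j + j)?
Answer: 2*I*√2152335854/45 ≈ 2061.9*I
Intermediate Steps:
P(o, j) = 4*j*o (P(o, j) = (2*o)*(2*j) = 4*j*o)
g(c, A) = c³ (g(c, A) = c²*c = c³)
t = 784/2025 (t = ((4 - 1*(-108))/((4*(-5)*9)))² = ((4 + 108)/(-180))² = (112*(-1/180))² = (-28/45)² = 784/2025 ≈ 0.38716)
√(g(-162, -209) + t) = √((-162)³ + 784/2025) = √(-4251528 + 784/2025) = √(-8609343416/2025) = 2*I*√2152335854/45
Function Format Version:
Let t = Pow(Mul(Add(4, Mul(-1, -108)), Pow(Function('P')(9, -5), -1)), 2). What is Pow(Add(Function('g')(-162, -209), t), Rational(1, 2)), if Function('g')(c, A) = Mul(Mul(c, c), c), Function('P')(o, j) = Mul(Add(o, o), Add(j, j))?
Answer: Mul(Rational(2, 45), I, Pow(2152335854, Rational(1, 2))) ≈ Mul(2061.9, I)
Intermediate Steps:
Function('P')(o, j) = Mul(4, j, o) (Function('P')(o, j) = Mul(Mul(2, o), Mul(2, j)) = Mul(4, j, o))
Function('g')(c, A) = Pow(c, 3) (Function('g')(c, A) = Mul(Pow(c, 2), c) = Pow(c, 3))
t = Rational(784, 2025) (t = Pow(Mul(Add(4, Mul(-1, -108)), Pow(Mul(4, -5, 9), -1)), 2) = Pow(Mul(Add(4, 108), Pow(-180, -1)), 2) = Pow(Mul(112, Rational(-1, 180)), 2) = Pow(Rational(-28, 45), 2) = Rational(784, 2025) ≈ 0.38716)
Pow(Add(Function('g')(-162, -209), t), Rational(1, 2)) = Pow(Add(Pow(-162, 3), Rational(784, 2025)), Rational(1, 2)) = Pow(Add(-4251528, Rational(784, 2025)), Rational(1, 2)) = Pow(Rational(-8609343416, 2025), Rational(1, 2)) = Mul(Rational(2, 45), I, Pow(2152335854, Rational(1, 2)))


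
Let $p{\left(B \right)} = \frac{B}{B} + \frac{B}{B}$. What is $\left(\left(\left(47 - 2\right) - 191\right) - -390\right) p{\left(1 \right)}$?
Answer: $488$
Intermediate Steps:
$p{\left(B \right)} = 2$ ($p{\left(B \right)} = 1 + 1 = 2$)
$\left(\left(\left(47 - 2\right) - 191\right) - -390\right) p{\left(1 \right)} = \left(\left(\left(47 - 2\right) - 191\right) - -390\right) 2 = \left(\left(45 - 191\right) + 390\right) 2 = \left(-146 + 390\right) 2 = 244 \cdot 2 = 488$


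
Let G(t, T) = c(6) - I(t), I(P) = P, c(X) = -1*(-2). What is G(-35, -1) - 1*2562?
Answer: -2525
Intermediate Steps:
c(X) = 2
G(t, T) = 2 - t
G(-35, -1) - 1*2562 = (2 - 1*(-35)) - 1*2562 = (2 + 35) - 2562 = 37 - 2562 = -2525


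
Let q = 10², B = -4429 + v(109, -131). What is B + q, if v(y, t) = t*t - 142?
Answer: 12690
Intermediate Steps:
v(y, t) = -142 + t² (v(y, t) = t² - 142 = -142 + t²)
B = 12590 (B = -4429 + (-142 + (-131)²) = -4429 + (-142 + 17161) = -4429 + 17019 = 12590)
q = 100
B + q = 12590 + 100 = 12690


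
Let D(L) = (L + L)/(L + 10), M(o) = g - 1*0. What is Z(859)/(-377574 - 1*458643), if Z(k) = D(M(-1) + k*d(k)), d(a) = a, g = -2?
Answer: -1475758/617035325913 ≈ -2.3917e-6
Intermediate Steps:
M(o) = -2 (M(o) = -2 - 1*0 = -2 + 0 = -2)
D(L) = 2*L/(10 + L) (D(L) = (2*L)/(10 + L) = 2*L/(10 + L))
Z(k) = 2*(-2 + k²)/(8 + k²) (Z(k) = 2*(-2 + k*k)/(10 + (-2 + k*k)) = 2*(-2 + k²)/(10 + (-2 + k²)) = 2*(-2 + k²)/(8 + k²))
Z(859)/(-377574 - 1*458643) = (2*(-2 + 859²)/(8 + 859²))/(-377574 - 1*458643) = (2*(-2 + 737881)/(8 + 737881))/(-377574 - 458643) = (2*737879/737889)/(-836217) = (2*(1/737889)*737879)*(-1/836217) = (1475758/737889)*(-1/836217) = -1475758/617035325913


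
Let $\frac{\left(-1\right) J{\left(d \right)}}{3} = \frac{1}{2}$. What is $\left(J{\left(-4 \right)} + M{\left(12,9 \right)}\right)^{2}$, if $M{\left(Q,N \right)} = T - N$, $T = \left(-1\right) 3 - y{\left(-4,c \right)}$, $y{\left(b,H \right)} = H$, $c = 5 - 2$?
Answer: $\frac{1089}{4} \approx 272.25$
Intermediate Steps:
$c = 3$ ($c = 5 - 2 = 3$)
$T = -6$ ($T = \left(-1\right) 3 - 3 = -3 - 3 = -6$)
$J{\left(d \right)} = - \frac{3}{2}$
$M{\left(Q,N \right)} = -6 - N$
$\left(J{\left(-4 \right)} + M{\left(12,9 \right)}\right)^{2} = \left(- \frac{3}{2} - 15\right)^{2} = \left(- \frac{33}{2}\right)^{2} = \frac{1089}{4}$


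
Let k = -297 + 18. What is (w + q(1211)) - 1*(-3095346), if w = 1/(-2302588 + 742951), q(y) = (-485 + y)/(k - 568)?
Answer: 33793303687985/10917459 ≈ 3.0953e+6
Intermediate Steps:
k = -279
q(y) = 485/847 - y/847 (q(y) = (-485 + y)/(-279 - 568) = (-485 + y)/(-847) = (-485 + y)*(-1/847) = 485/847 - y/847)
w = -1/1559637 (w = 1/(-1559637) = -1/1559637 ≈ -6.4117e-7)
(w + q(1211)) - 1*(-3095346) = (-1/1559637 + (485/847 - 1/847*1211)) - 1*(-3095346) = (-1/1559637 + (485/847 - 173/121)) + 3095346 = (-1/1559637 - 6/7) + 3095346 = -9357829/10917459 + 3095346 = 33793303687985/10917459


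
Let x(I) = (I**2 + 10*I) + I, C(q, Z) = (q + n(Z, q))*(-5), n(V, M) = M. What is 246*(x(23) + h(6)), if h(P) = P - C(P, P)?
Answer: 208608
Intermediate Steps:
C(q, Z) = -10*q (C(q, Z) = (q + q)*(-5) = (2*q)*(-5) = -10*q)
h(P) = 11*P (h(P) = P - (-10)*P = P + 10*P = 11*P)
x(I) = I**2 + 11*I
246*(x(23) + h(6)) = 246*(23*(11 + 23) + 11*6) = 246*(23*34 + 66) = 246*(782 + 66) = 246*848 = 208608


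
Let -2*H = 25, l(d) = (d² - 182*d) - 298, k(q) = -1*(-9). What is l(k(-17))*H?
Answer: 46375/2 ≈ 23188.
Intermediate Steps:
k(q) = 9
l(d) = -298 + d² - 182*d
H = -25/2 (H = -½*25 = -25/2 ≈ -12.500)
l(k(-17))*H = (-298 + 9² - 182*9)*(-25/2) = (-298 + 81 - 1638)*(-25/2) = -1855*(-25/2) = 46375/2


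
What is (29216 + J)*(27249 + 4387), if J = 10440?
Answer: 1254557216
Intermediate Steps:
(29216 + J)*(27249 + 4387) = (29216 + 10440)*(27249 + 4387) = 39656*31636 = 1254557216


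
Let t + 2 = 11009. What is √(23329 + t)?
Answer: 4*√2146 ≈ 185.30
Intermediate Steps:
t = 11007 (t = -2 + 11009 = 11007)
√(23329 + t) = √(23329 + 11007) = √34336 = 4*√2146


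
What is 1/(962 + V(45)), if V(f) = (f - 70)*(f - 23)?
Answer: 1/412 ≈ 0.0024272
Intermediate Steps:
V(f) = (-70 + f)*(-23 + f)
1/(962 + V(45)) = 1/(962 + (1610 + 45² - 93*45)) = 1/(962 + (1610 + 2025 - 4185)) = 1/(962 - 550) = 1/412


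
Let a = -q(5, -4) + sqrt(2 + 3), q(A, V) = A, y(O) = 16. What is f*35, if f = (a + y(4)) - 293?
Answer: -9870 + 35*sqrt(5) ≈ -9791.7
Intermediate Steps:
a = -5 + sqrt(5) (a = -1*5 + sqrt(2 + 3) = -5 + sqrt(5) ≈ -2.7639)
f = -282 + sqrt(5) (f = ((-5 + sqrt(5)) + 16) - 293 = (11 + sqrt(5)) - 293 = -282 + sqrt(5) ≈ -279.76)
f*35 = (-282 + sqrt(5))*35 = -9870 + 35*sqrt(5)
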